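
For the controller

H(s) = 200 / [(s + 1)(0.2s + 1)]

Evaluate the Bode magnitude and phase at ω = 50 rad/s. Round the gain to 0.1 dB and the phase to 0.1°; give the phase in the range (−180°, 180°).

-8.0 dB, -173.1°

At ω = 50 rad/s:
pole (1 + j50·1) = 1 + j50 → |·| ≈ 50.01, ∠ ≈ 88.85°
pole (1 + j50·0.2) = 1 + j10 → |·| ≈ 10.05, ∠ ≈ 84.29°
|H| = 200 · 1 / (50.01 · 10.05) ≈ 0.39793
Gain = 20 log₁₀(0.39793) ≈ -8.00 dB
∠H = (0°) − (88.85° + 84.29°) = -173.14°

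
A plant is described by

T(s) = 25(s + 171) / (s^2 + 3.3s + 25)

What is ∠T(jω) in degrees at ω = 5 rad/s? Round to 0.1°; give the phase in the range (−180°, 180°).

-88.3°

At s = jω = j5:
zero (s+171): 171 + j5 → |·| = √(171²+5²) = √29266 ≈ 171.07, ∠ = arctan(5/171) ≈ 1.67°
quadratic: (j5)² + 3.3·j5 + 25 = 0 + j16.5 → |·| ≈ 16.5, ∠ ≈ 90.00°
∠T = 1.67° − 90.00° = -88.33°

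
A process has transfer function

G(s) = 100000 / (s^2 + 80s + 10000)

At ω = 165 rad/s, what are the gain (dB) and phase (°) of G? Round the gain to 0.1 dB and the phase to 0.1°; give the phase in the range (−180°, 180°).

At s = jω = j165:
quadratic: (j165)² + 80·j165 + 10000 = -17225 + j13200 → |·| ≈ 21701, ∠ ≈ 142.54°
|G| = 100000 / 21701 ≈ 4.6081
Gain = 20 log₁₀(4.6081) ≈ 13.27 dB
∠G = 0.00° − 142.54° = -142.54°

13.3 dB, -142.5°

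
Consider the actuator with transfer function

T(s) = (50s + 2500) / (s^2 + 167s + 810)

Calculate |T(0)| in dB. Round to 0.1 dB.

T(0) = 2500 / 810 ≈ 3.0864
20 log₁₀(3.0864) ≈ 9.79 dB

9.8 dB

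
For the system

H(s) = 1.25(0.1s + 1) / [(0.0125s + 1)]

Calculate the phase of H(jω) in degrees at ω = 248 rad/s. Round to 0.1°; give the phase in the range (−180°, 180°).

15.6°

At ω = 248 rad/s:
zero (1 + j248·0.1) = 1 + j24.8 → |·| ≈ 24.82, ∠ ≈ 87.69°
pole (1 + j248·0.0125) = 1 + j3.1 → |·| ≈ 3.2573, ∠ ≈ 72.12°
∠H = (87.69°) − (72.12°) = 15.57°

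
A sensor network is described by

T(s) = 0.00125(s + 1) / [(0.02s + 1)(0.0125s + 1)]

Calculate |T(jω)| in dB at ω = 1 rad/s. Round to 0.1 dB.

At ω = 1 rad/s:
zero (1 + j1·1) = 1 + j1 → |·| ≈ 1.4142, ∠ ≈ 45.00°
pole (1 + j1·0.02) = 1 + j0.02 → |·| ≈ 1.0002, ∠ ≈ 1.15°
pole (1 + j1·0.0125) = 1 + j0.0125 → |·| ≈ 1.0001, ∠ ≈ 0.72°
|T| = 0.00125 · 1.4142 / (1.0002 · 1.0001) ≈ 0.0017672
Gain = 20 log₁₀(0.0017672) ≈ -55.05 dB

-55.1 dB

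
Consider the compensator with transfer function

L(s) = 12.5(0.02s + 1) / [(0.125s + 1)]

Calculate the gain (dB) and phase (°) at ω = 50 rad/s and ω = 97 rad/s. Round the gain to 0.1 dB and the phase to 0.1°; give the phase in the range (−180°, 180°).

ω = 50: 8.9 dB, -35.9°; ω = 97: 7.0 dB, -22.6°

At ω = 50 rad/s:
zero (1 + j50·0.02) = 1 + j1 → |·| ≈ 1.4142, ∠ ≈ 45.00°
pole (1 + j50·0.125) = 1 + j6.25 → |·| ≈ 6.3295, ∠ ≈ 80.91°
|L| = 12.5 · 1.4142 / (6.3295) ≈ 2.7929
Gain = 20 log₁₀(2.7929) ≈ 8.92 dB
∠L = (45.00°) − (80.91°) = -35.91°

At ω = 97 rad/s:
zero (1 + j97·0.02) = 1 + j1.94 → |·| ≈ 2.1826, ∠ ≈ 62.73°
pole (1 + j97·0.125) = 1 + j12.125 → |·| ≈ 12.166, ∠ ≈ 85.29°
|L| = 12.5 · 2.1826 / (12.166) ≈ 2.2425
Gain = 20 log₁₀(2.2425) ≈ 7.01 dB
∠L = (62.73°) − (85.29°) = -22.56°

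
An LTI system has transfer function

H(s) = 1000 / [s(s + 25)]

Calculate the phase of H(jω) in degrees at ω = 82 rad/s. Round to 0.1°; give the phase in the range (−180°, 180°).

-163.0°

At s = jω = j82:
pole (s+25): 25 + j82 → |·| = √(25²+82²) = √7349 ≈ 85.726, ∠ = arctan(82/25) ≈ 73.04°
pole at origin: |s| = 82, ∠ = 90.00° (in denominator)
∠H = 0.00° − 163.04° = -163.04°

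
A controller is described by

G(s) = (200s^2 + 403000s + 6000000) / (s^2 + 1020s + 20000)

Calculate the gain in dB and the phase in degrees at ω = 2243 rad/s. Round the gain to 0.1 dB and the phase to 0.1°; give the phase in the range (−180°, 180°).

47.8 dB, -17.6°

Substitute s = j2243:
Numerator: 200(j2243)^2 + 403000(j2243) + 6000000 = -1000209800 + j903929000
Denominator: (j2243)^2 + 1020(j2243) + 20000 = -5011049 + j2287860
|N| = √(1000209800² + 903929000²) ≈ 1.3481e+09, ∠N ≈ 137.89°
|D| = √(5011049² + 2287860²) ≈ 5.5086e+06, ∠D ≈ 155.46°
|G| = 1.3481e+09 / 5.5086e+06 ≈ 244.73
Gain = 20 log₁₀(244.73) ≈ 47.77 dB
∠G = 137.89° − 155.46° = -17.57°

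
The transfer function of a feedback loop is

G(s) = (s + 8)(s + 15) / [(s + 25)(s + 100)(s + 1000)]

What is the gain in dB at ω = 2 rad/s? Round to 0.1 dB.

-86.1 dB

At s = jω = j2:
zero (s+8): 8 + j2 → |·| = √(8²+2²) = √68 ≈ 8.2462, ∠ = arctan(2/8) ≈ 14.04°
zero (s+15): 15 + j2 → |·| = √(15²+2²) = √229 ≈ 15.133, ∠ = arctan(2/15) ≈ 7.59°
pole (s+25): 25 + j2 → |·| = √(25²+2²) = √629 ≈ 25.08, ∠ = arctan(2/25) ≈ 4.57°
pole (s+100): 100 + j2 → |·| = √(100²+2²) = √10004 ≈ 100.02, ∠ = arctan(2/100) ≈ 1.15°
pole (s+1000): 1000 + j2 → |·| = √(1000²+2²) = √1000004 ≈ 1000, ∠ = arctan(2/1000) ≈ 0.11°
|G| = 1 · 124.79 / 2.5085e+06 ≈ 4.9747e-05
Gain = 20 log₁₀(4.9747e-05) ≈ -86.06 dB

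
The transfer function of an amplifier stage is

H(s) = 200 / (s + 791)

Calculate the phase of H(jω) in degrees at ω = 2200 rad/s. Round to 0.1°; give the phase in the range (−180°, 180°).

Substitute s = j2200:
Numerator: 200 = 200 + j0
Denominator: (j2200) + 791 = 791 + j2200
|N| = √(200² + 0²) ≈ 200, ∠N ≈ 0.00°
|D| = √(791² + 2200²) ≈ 2337.9, ∠D ≈ 70.22°
∠H = 0.00° − 70.22° = -70.22°

-70.2°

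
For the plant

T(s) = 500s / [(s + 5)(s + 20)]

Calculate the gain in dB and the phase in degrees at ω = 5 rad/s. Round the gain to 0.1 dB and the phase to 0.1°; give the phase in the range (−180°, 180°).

24.7 dB, 31.0°

At s = jω = j5:
zero at origin: s = j5 → |·| = 5, ∠ = 90.00°
pole (s+5): 5 + j5 → |·| = √(5²+5²) = √50 ≈ 7.0711, ∠ = arctan(5/5) ≈ 45.00°
pole (s+20): 20 + j5 → |·| = √(20²+5²) = √425 ≈ 20.616, ∠ = arctan(5/20) ≈ 14.04°
|T| = 500 · 5 / 145.78 ≈ 17.149
Gain = 20 log₁₀(17.149) ≈ 24.68 dB
∠T = 90.00° − 59.04° = 30.96°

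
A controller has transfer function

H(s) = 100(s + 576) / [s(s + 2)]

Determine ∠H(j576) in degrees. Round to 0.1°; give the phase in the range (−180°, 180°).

-134.8°

At s = jω = j576:
zero (s+576): 576 + j576 → |·| = √(576²+576²) = √663552 ≈ 814.59, ∠ = arctan(576/576) ≈ 45.00°
pole (s+2): 2 + j576 → |·| = √(2²+576²) = √331780 ≈ 576, ∠ = arctan(576/2) ≈ 89.80°
pole at origin: |s| = 576, ∠ = 90.00° (in denominator)
∠H = 45.00° − 179.80° = -134.80°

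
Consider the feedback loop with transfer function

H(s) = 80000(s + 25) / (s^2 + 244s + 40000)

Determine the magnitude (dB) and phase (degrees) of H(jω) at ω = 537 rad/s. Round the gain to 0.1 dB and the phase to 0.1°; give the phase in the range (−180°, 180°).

At s = jω = j537:
zero (s+25): 25 + j537 → |·| = √(25²+537²) = √288994 ≈ 537.58, ∠ = arctan(537/25) ≈ 87.33°
quadratic: (j537)² + 244·j537 + 40000 = -248369 + j131028 → |·| ≈ 2.8081e+05, ∠ ≈ 152.19°
|H| = 80000 · 537.58 / 2.8081e+05 ≈ 153.15
Gain = 20 log₁₀(153.15) ≈ 43.70 dB
∠H = 87.33° − 152.19° = -64.86°

43.7 dB, -64.9°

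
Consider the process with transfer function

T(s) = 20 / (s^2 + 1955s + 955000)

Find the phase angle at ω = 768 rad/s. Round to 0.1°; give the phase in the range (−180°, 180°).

Substitute s = j768:
Numerator: 20 = 20 + j0
Denominator: (j768)^2 + 1955(j768) + 955000 = 365176 + j1501440
|N| = √(20² + 0²) ≈ 20, ∠N ≈ 0.00°
|D| = √(365176² + 1501440²) ≈ 1.5452e+06, ∠D ≈ 76.33°
∠T = 0.00° − 76.33° = -76.33°

-76.3°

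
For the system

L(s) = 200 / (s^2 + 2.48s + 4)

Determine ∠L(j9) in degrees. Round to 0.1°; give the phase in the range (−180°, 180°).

-163.8°

At s = jω = j9:
quadratic: (j9)² + 2.48·j9 + 4 = -77 + j22.32 → |·| ≈ 80.17, ∠ ≈ 163.83°
∠L = 0.00° − 163.83° = -163.83°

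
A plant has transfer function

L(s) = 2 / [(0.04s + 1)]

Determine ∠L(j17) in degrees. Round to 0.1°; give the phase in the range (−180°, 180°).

-34.2°

At ω = 17 rad/s:
pole (1 + j17·0.04) = 1 + j0.68 → |·| ≈ 1.2093, ∠ ≈ 34.22°
∠L = (0°) − (34.22°) = -34.22°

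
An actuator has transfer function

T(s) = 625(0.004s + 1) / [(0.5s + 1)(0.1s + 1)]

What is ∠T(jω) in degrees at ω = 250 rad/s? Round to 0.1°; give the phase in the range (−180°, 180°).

-132.3°

At ω = 250 rad/s:
zero (1 + j250·0.004) = 1 + j1 → |·| ≈ 1.4142, ∠ ≈ 45.00°
pole (1 + j250·0.5) = 1 + j125 → |·| ≈ 125, ∠ ≈ 89.54°
pole (1 + j250·0.1) = 1 + j25 → |·| ≈ 25.02, ∠ ≈ 87.71°
∠T = (45.00°) − (89.54° + 87.71°) = -132.25°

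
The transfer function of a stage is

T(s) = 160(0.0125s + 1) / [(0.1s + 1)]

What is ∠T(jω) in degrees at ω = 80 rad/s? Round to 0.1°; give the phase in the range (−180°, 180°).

-37.9°

At ω = 80 rad/s:
zero (1 + j80·0.0125) = 1 + j1 → |·| ≈ 1.4142, ∠ ≈ 45.00°
pole (1 + j80·0.1) = 1 + j8 → |·| ≈ 8.0623, ∠ ≈ 82.87°
∠T = (45.00°) − (82.87°) = -37.87°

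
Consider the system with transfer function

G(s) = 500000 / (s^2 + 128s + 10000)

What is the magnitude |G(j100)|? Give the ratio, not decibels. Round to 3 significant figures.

At s = jω = j100:
quadratic: (j100)² + 128·j100 + 10000 = 0 + j12800 → |·| ≈ 12800, ∠ ≈ 90.00°
|G| = 500000 / 12800 ≈ 39.062

39.1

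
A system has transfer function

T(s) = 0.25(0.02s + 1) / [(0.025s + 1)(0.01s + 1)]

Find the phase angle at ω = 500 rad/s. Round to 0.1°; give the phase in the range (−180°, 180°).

At ω = 500 rad/s:
zero (1 + j500·0.02) = 1 + j10 → |·| ≈ 10.05, ∠ ≈ 84.29°
pole (1 + j500·0.025) = 1 + j12.5 → |·| ≈ 12.54, ∠ ≈ 85.43°
pole (1 + j500·0.01) = 1 + j5 → |·| ≈ 5.099, ∠ ≈ 78.69°
∠T = (84.29°) − (85.43° + 78.69°) = -79.83°

-79.8°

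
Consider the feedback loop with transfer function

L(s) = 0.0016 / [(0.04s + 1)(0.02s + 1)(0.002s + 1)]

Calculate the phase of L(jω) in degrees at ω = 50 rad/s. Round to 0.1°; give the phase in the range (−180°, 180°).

-114.1°

At ω = 50 rad/s:
pole (1 + j50·0.04) = 1 + j2 → |·| ≈ 2.2361, ∠ ≈ 63.43°
pole (1 + j50·0.02) = 1 + j1 → |·| ≈ 1.4142, ∠ ≈ 45.00°
pole (1 + j50·0.002) = 1 + j0.1 → |·| ≈ 1.005, ∠ ≈ 5.71°
∠L = (0°) − (63.43° + 45.00° + 5.71°) = -114.14°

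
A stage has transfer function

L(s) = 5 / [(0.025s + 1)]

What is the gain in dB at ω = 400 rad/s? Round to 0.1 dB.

At ω = 400 rad/s:
pole (1 + j400·0.025) = 1 + j10 → |·| ≈ 10.05, ∠ ≈ 84.29°
|L| = 5 · 1 / (10.05) ≈ 0.49751
Gain = 20 log₁₀(0.49751) ≈ -6.06 dB

-6.1 dB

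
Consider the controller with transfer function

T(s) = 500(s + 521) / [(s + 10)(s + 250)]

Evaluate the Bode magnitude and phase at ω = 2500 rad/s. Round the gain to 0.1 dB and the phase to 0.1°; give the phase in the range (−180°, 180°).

At s = jω = j2500:
zero (s+521): 521 + j2500 → |·| = √(521²+2500²) = √6521441 ≈ 2553.7, ∠ = arctan(2500/521) ≈ 78.23°
pole (s+10): 10 + j2500 → |·| = √(10²+2500²) = √6250100 ≈ 2500, ∠ = arctan(2500/10) ≈ 89.77°
pole (s+250): 250 + j2500 → |·| = √(250²+2500²) = √6312500 ≈ 2512.5, ∠ = arctan(2500/250) ≈ 84.29°
|T| = 500 · 2553.7 / 6.2812e+06 ≈ 0.20328
Gain = 20 log₁₀(0.20328) ≈ -13.84 dB
∠T = 78.23° − 174.06° = -95.83°

-13.8 dB, -95.8°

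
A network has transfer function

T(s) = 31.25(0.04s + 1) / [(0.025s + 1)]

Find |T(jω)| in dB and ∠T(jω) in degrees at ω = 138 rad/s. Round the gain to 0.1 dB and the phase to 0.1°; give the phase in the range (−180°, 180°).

At ω = 138 rad/s:
zero (1 + j138·0.04) = 1 + j5.52 → |·| ≈ 5.6098, ∠ ≈ 79.73°
pole (1 + j138·0.025) = 1 + j3.45 → |·| ≈ 3.592, ∠ ≈ 73.84°
|T| = 31.25 · 5.6098 / (3.592) ≈ 48.805
Gain = 20 log₁₀(48.805) ≈ 33.77 dB
∠T = (79.73°) − (73.84°) = 5.89°

33.8 dB, 5.9°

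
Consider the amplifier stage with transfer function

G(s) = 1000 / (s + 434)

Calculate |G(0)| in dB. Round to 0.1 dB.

7.3 dB

G(0) = 1000 / 434 ≈ 2.3041
20 log₁₀(2.3041) ≈ 7.25 dB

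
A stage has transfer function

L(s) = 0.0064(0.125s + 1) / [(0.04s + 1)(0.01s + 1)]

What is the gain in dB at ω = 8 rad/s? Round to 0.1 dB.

-41.3 dB

At ω = 8 rad/s:
zero (1 + j8·0.125) = 1 + j1 → |·| ≈ 1.4142, ∠ ≈ 45.00°
pole (1 + j8·0.04) = 1 + j0.32 → |·| ≈ 1.05, ∠ ≈ 17.74°
pole (1 + j8·0.01) = 1 + j0.08 → |·| ≈ 1.0032, ∠ ≈ 4.57°
|L| = 0.0064 · 1.4142 / (1.05 · 1.0032) ≈ 0.0085924
Gain = 20 log₁₀(0.0085924) ≈ -41.32 dB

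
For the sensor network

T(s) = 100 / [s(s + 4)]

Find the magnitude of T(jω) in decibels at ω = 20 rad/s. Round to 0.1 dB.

-12.2 dB

At s = jω = j20:
pole (s+4): 4 + j20 → |·| = √(4²+20²) = √416 ≈ 20.396, ∠ = arctan(20/4) ≈ 78.69°
pole at origin: |s| = 20, ∠ = 90.00° (in denominator)
|T| = 100 / 407.92 ≈ 0.24515
Gain = 20 log₁₀(0.24515) ≈ -12.21 dB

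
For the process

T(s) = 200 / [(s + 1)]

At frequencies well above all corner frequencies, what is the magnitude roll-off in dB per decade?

-20 dB/decade

Each pole contributes −20 dB/decade at high frequency; each zero contributes +20 dB/decade.
Net: 0 zero(s) − 1 pole(s) → -20 dB/decade.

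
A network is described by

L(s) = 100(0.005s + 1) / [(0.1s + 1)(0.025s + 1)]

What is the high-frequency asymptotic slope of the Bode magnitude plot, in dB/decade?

Each pole contributes −20 dB/decade at high frequency; each zero contributes +20 dB/decade.
Net: 1 zero(s) − 2 pole(s) → -20 dB/decade.

-20 dB/decade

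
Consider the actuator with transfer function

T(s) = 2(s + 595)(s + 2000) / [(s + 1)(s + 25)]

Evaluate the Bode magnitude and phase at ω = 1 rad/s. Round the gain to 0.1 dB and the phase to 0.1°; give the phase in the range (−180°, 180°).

96.6 dB, -47.2°

At s = jω = j1:
zero (s+595): 595 + j1 → |·| = √(595²+1²) = √354026 ≈ 595, ∠ = arctan(1/595) ≈ 0.10°
zero (s+2000): 2000 + j1 → |·| = √(2000²+1²) = √4000001 ≈ 2000, ∠ = arctan(1/2000) ≈ 0.03°
pole (s+1): 1 + j1 → |·| = √(1²+1²) = √2 ≈ 1.4142, ∠ = arctan(1/1) ≈ 45.00°
pole (s+25): 25 + j1 → |·| = √(25²+1²) = √626 ≈ 25.02, ∠ = arctan(1/25) ≈ 2.29°
|T| = 2 · 1.19e+06 / 35.383 ≈ 67264
Gain = 20 log₁₀(67264) ≈ 96.56 dB
∠T = 0.13° − 47.29° = -47.16°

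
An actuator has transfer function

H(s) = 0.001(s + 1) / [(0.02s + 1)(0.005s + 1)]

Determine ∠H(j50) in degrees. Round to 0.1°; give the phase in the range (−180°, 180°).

29.8°

At ω = 50 rad/s:
zero (1 + j50·1) = 1 + j50 → |·| ≈ 50.01, ∠ ≈ 88.85°
pole (1 + j50·0.02) = 1 + j1 → |·| ≈ 1.4142, ∠ ≈ 45.00°
pole (1 + j50·0.005) = 1 + j0.25 → |·| ≈ 1.0308, ∠ ≈ 14.04°
∠H = (88.85°) − (45.00° + 14.04°) = 29.81°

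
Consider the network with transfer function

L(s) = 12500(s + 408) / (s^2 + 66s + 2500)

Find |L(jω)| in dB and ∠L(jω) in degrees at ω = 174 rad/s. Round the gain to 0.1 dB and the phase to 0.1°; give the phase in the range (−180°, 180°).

At s = jω = j174:
zero (s+408): 408 + j174 → |·| = √(408²+174²) = √196740 ≈ 443.55, ∠ = arctan(174/408) ≈ 23.10°
quadratic: (j174)² + 66·j174 + 2500 = -27776 + j11484 → |·| ≈ 30056, ∠ ≈ 157.54°
|L| = 12500 · 443.55 / 30056 ≈ 184.47
Gain = 20 log₁₀(184.47) ≈ 45.32 dB
∠L = 23.10° − 157.54° = -134.44°

45.3 dB, -134.4°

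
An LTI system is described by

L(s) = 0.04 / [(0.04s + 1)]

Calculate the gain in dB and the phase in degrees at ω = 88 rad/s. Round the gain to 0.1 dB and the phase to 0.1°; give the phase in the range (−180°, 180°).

At ω = 88 rad/s:
pole (1 + j88·0.04) = 1 + j3.52 → |·| ≈ 3.6593, ∠ ≈ 74.14°
|L| = 0.04 · 1 / (3.6593) ≈ 0.010931
Gain = 20 log₁₀(0.010931) ≈ -39.23 dB
∠L = (0°) − (74.14°) = -74.14°

-39.2 dB, -74.1°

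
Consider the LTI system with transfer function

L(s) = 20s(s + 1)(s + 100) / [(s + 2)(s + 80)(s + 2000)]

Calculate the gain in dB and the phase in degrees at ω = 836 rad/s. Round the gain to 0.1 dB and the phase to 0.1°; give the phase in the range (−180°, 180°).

At s = jω = j836:
zero (s+1): 1 + j836 → |·| = √(1²+836²) = √698897 ≈ 836, ∠ = arctan(836/1) ≈ 89.93°
zero (s+100): 100 + j836 → |·| = √(100²+836²) = √708896 ≈ 841.96, ∠ = arctan(836/100) ≈ 83.18°
zero at origin: s = j836 → |·| = 836, ∠ = 90.00°
pole (s+2): 2 + j836 → |·| = √(2²+836²) = √698900 ≈ 836, ∠ = arctan(836/2) ≈ 89.86°
pole (s+80): 80 + j836 → |·| = √(80²+836²) = √705296 ≈ 839.82, ∠ = arctan(836/80) ≈ 84.53°
pole (s+2000): 2000 + j836 → |·| = √(2000²+836²) = √4698896 ≈ 2167.7, ∠ = arctan(836/2000) ≈ 22.68°
|L| = 20 · 5.8844e+08 / 1.5219e+09 ≈ 7.733
Gain = 20 log₁₀(7.733) ≈ 17.77 dB
∠L = 263.11° − 197.07° = 66.04°

17.8 dB, 66.0°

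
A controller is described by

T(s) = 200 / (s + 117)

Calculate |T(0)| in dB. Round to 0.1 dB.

4.7 dB

T(0) = 200 / (117) ≈ 1.7094
20 log₁₀(1.7094) ≈ 4.66 dB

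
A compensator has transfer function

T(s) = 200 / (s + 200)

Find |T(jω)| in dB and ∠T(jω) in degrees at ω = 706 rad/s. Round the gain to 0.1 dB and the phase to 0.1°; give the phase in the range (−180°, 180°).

-11.3 dB, -74.2°

At s = jω = j706:
pole (s+200): 200 + j706 → |·| = √(200²+706²) = √538436 ≈ 733.78, ∠ = arctan(706/200) ≈ 74.18°
|T| = 200 / 733.78 ≈ 0.27256
Gain = 20 log₁₀(0.27256) ≈ -11.29 dB
∠T = 0.00° − 74.18° = -74.18°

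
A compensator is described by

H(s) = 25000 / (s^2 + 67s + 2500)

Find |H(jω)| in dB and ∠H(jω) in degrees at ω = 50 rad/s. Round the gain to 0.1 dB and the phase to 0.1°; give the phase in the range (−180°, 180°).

17.5 dB, -90.0°

At s = jω = j50:
quadratic: (j50)² + 67·j50 + 2500 = 0 + j3350 → |·| ≈ 3350, ∠ ≈ 90.00°
|H| = 25000 / 3350 ≈ 7.4627
Gain = 20 log₁₀(7.4627) ≈ 17.46 dB
∠H = 0.00° − 90.00° = -90.00°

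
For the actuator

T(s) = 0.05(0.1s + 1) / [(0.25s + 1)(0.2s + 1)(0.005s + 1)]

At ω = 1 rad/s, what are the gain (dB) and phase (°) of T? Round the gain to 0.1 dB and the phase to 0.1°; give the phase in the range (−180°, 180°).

-26.4 dB, -19.9°

At ω = 1 rad/s:
zero (1 + j1·0.1) = 1 + j0.1 → |·| ≈ 1.005, ∠ ≈ 5.71°
pole (1 + j1·0.25) = 1 + j0.25 → |·| ≈ 1.0308, ∠ ≈ 14.04°
pole (1 + j1·0.2) = 1 + j0.2 → |·| ≈ 1.0198, ∠ ≈ 11.31°
pole (1 + j1·0.005) = 1 + j0.005 → |·| ≈ 1, ∠ ≈ 0.29°
|T| = 0.05 · 1.005 / (1.0308 · 1.0198 · 1) ≈ 0.047802
Gain = 20 log₁₀(0.047802) ≈ -26.41 dB
∠T = (5.71°) − (14.04° + 11.31° + 0.29°) = -19.93°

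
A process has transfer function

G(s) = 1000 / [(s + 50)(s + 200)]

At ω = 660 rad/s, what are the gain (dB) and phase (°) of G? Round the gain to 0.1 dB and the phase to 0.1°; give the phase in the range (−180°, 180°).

-53.2 dB, -158.8°

At s = jω = j660:
pole (s+50): 50 + j660 → |·| = √(50²+660²) = √438100 ≈ 661.89, ∠ = arctan(660/50) ≈ 85.67°
pole (s+200): 200 + j660 → |·| = √(200²+660²) = √475600 ≈ 689.64, ∠ = arctan(660/200) ≈ 73.14°
|G| = 1000 / 4.5647e+05 ≈ 0.0021907
Gain = 20 log₁₀(0.0021907) ≈ -53.19 dB
∠G = 0.00° − 158.81° = -158.81°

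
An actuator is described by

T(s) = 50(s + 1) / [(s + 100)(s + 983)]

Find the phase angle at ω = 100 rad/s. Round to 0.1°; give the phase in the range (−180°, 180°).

At s = jω = j100:
zero (s+1): 1 + j100 → |·| = √(1²+100²) = √10001 ≈ 100, ∠ = arctan(100/1) ≈ 89.43°
pole (s+100): 100 + j100 → |·| = √(100²+100²) = √20000 ≈ 141.42, ∠ = arctan(100/100) ≈ 45.00°
pole (s+983): 983 + j100 → |·| = √(983²+100²) = √976289 ≈ 988.07, ∠ = arctan(100/983) ≈ 5.81°
∠T = 89.43° − 50.81° = 38.62°

38.6°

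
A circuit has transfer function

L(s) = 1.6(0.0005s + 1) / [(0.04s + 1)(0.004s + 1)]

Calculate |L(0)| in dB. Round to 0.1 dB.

L(0) = 1.6 · 1 / 1 = 1.6
20 log₁₀(1.6) ≈ 4.08 dB

4.1 dB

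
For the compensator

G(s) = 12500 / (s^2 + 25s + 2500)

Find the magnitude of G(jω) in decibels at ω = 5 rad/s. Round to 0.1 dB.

14.1 dB

At s = jω = j5:
quadratic: (j5)² + 25·j5 + 2500 = 2475 + j125 → |·| ≈ 2478.2, ∠ ≈ 2.89°
|G| = 12500 / 2478.2 ≈ 5.044
Gain = 20 log₁₀(5.044) ≈ 14.06 dB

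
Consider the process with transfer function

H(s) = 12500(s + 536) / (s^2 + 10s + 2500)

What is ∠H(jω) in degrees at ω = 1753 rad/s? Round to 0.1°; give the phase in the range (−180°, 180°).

At s = jω = j1753:
zero (s+536): 536 + j1753 → |·| = √(536²+1753²) = √3360305 ≈ 1833.1, ∠ = arctan(1753/536) ≈ 73.00°
quadratic: (j1753)² + 10·j1753 + 2500 = -3070509 + j17530 → |·| ≈ 3.0706e+06, ∠ ≈ 179.67°
∠H = 73.00° − 179.67° = -106.67°

-106.7°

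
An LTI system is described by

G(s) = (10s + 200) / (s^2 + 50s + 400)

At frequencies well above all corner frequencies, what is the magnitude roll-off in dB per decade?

Each pole contributes −20 dB/decade at high frequency; each zero contributes +20 dB/decade.
Net: 1 zero(s) − 2 pole(s) → -20 dB/decade.

-20 dB/decade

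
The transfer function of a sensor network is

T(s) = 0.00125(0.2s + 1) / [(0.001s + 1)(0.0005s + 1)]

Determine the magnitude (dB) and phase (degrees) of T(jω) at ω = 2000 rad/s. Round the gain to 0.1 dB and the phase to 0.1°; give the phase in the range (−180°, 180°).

At ω = 2000 rad/s:
zero (1 + j2000·0.2) = 1 + j400 → |·| ≈ 400, ∠ ≈ 89.86°
pole (1 + j2000·0.001) = 1 + j2 → |·| ≈ 2.2361, ∠ ≈ 63.43°
pole (1 + j2000·0.0005) = 1 + j1 → |·| ≈ 1.4142, ∠ ≈ 45.00°
|T| = 0.00125 · 400 / (2.2361 · 1.4142) ≈ 0.15811
Gain = 20 log₁₀(0.15811) ≈ -16.02 dB
∠T = (89.86°) − (63.43° + 45.00°) = -18.57°

-16.0 dB, -18.6°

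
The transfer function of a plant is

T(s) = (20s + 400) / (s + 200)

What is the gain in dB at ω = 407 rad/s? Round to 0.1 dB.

25.1 dB

Substitute s = j407:
Numerator: 20(j407) + 400 = 400 + j8140
Denominator: (j407) + 200 = 200 + j407
|N| = √(400² + 8140²) ≈ 8149.8, ∠N ≈ 87.19°
|D| = √(200² + 407²) ≈ 453.49, ∠D ≈ 63.83°
|T| = 8149.8 / 453.49 ≈ 17.971
Gain = 20 log₁₀(17.971) ≈ 25.09 dB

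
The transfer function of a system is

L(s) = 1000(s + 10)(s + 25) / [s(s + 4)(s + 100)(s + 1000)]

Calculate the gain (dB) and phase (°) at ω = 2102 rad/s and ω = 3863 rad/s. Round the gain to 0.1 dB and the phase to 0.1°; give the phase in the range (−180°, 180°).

At s = jω = j2102:
zero (s+10): 10 + j2102 → |·| = √(10²+2102²) = √4418504 ≈ 2102, ∠ = arctan(2102/10) ≈ 89.73°
zero (s+25): 25 + j2102 → |·| = √(25²+2102²) = √4419029 ≈ 2102.1, ∠ = arctan(2102/25) ≈ 89.32°
pole (s+4): 4 + j2102 → |·| = √(4²+2102²) = √4418420 ≈ 2102, ∠ = arctan(2102/4) ≈ 89.89°
pole (s+100): 100 + j2102 → |·| = √(100²+2102²) = √4428404 ≈ 2104.4, ∠ = arctan(2102/100) ≈ 87.28°
pole (s+1000): 1000 + j2102 → |·| = √(1000²+2102²) = √5418404 ≈ 2327.7, ∠ = arctan(2102/1000) ≈ 64.56°
pole at origin: |s| = 2102, ∠ = 90.00° (in denominator)
|L| = 1000 · 4.4186e+06 / 2.1643e+13 ≈ 0.00020416
Gain = 20 log₁₀(0.00020416) ≈ -73.80 dB
∠L = 179.05° − 331.73° = -152.68°

At s = jω = j3863:
zero (s+10): 10 + j3863 → |·| = √(10²+3863²) = √14922869 ≈ 3863, ∠ = arctan(3863/10) ≈ 89.85°
zero (s+25): 25 + j3863 → |·| = √(25²+3863²) = √14923394 ≈ 3863.1, ∠ = arctan(3863/25) ≈ 89.63°
pole (s+4): 4 + j3863 → |·| = √(4²+3863²) = √14922785 ≈ 3863, ∠ = arctan(3863/4) ≈ 89.94°
pole (s+100): 100 + j3863 → |·| = √(100²+3863²) = √14932769 ≈ 3864.3, ∠ = arctan(3863/100) ≈ 88.52°
pole (s+1000): 1000 + j3863 → |·| = √(1000²+3863²) = √15922769 ≈ 3990.3, ∠ = arctan(3863/1000) ≈ 75.49°
pole at origin: |s| = 3863, ∠ = 90.00° (in denominator)
|L| = 1000 · 1.4923e+07 / 2.301e+14 ≈ 6.4854e-05
Gain = 20 log₁₀(6.4854e-05) ≈ -83.76 dB
∠L = 179.48° − 343.95° = -164.47°

ω = 2102: -73.8 dB, -152.7°; ω = 3863: -83.8 dB, -164.5°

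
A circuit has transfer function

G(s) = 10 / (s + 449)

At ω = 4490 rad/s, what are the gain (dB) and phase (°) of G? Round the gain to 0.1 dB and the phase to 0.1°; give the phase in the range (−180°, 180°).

-53.1 dB, -84.3°

Substitute s = j4490:
Numerator: 10 = 10 + j0
Denominator: (j4490) + 449 = 449 + j4490
|N| = √(10² + 0²) ≈ 10, ∠N ≈ 0.00°
|D| = √(449² + 4490²) ≈ 4512.4, ∠D ≈ 84.29°
|G| = 10 / 4512.4 ≈ 0.0022161
Gain = 20 log₁₀(0.0022161) ≈ -53.09 dB
∠G = 0.00° − 84.29° = -84.29°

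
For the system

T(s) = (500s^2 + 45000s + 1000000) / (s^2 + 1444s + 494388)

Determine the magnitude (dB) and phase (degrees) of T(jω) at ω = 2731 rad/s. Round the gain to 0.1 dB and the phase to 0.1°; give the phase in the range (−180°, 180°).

53.4 dB, 27.6°

Substitute s = j2731:
Numerator: 500(j2731)^2 + 45000(j2731) + 1000000 = -3728180500 + j122895000
Denominator: (j2731)^2 + 1444(j2731) + 494388 = -6963973 + j3943564
|N| = √(3728180500² + 122895000²) ≈ 3.7302e+09, ∠N ≈ 178.11°
|D| = √(6963973² + 3943564²) ≈ 8.003e+06, ∠D ≈ 150.48°
|T| = 3.7302e+09 / 8.003e+06 ≈ 466.1
Gain = 20 log₁₀(466.1) ≈ 53.37 dB
∠T = 178.11° − 150.48° = 27.63°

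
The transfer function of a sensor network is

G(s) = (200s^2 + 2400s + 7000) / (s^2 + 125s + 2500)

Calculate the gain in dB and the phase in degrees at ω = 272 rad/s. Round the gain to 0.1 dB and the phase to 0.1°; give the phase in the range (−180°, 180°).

Substitute s = j272:
Numerator: 200(j272)^2 + 2400(j272) + 7000 = -14789800 + j652800
Denominator: (j272)^2 + 125(j272) + 2500 = -71484 + j34000
|N| = √(14789800² + 652800²) ≈ 1.4804e+07, ∠N ≈ 177.47°
|D| = √(71484² + 34000²) ≈ 79158, ∠D ≈ 154.56°
|G| = 1.4804e+07 / 79158 ≈ 187.02
Gain = 20 log₁₀(187.02) ≈ 45.44 dB
∠G = 177.47° − 154.56° = 22.91°

45.4 dB, 22.9°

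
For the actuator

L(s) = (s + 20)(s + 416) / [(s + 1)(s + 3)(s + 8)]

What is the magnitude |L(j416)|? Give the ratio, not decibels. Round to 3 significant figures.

At s = jω = j416:
zero (s+20): 20 + j416 → |·| = √(20²+416²) = √173456 ≈ 416.48, ∠ = arctan(416/20) ≈ 87.25°
zero (s+416): 416 + j416 → |·| = √(416²+416²) = √346112 ≈ 588.31, ∠ = arctan(416/416) ≈ 45.00°
pole (s+1): 1 + j416 → |·| = √(1²+416²) = √173057 ≈ 416, ∠ = arctan(416/1) ≈ 89.86°
pole (s+3): 3 + j416 → |·| = √(3²+416²) = √173065 ≈ 416.01, ∠ = arctan(416/3) ≈ 89.59°
pole (s+8): 8 + j416 → |·| = √(8²+416²) = √173120 ≈ 416.08, ∠ = arctan(416/8) ≈ 88.90°
|L| = 1 · 2.4502e+05 / 7.2007e+07 ≈ 0.0034027

0.00340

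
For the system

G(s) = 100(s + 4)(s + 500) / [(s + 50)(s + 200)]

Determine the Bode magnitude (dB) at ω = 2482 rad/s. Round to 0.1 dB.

At s = jω = j2482:
zero (s+4): 4 + j2482 → |·| = √(4²+2482²) = √6160340 ≈ 2482, ∠ = arctan(2482/4) ≈ 89.91°
zero (s+500): 500 + j2482 → |·| = √(500²+2482²) = √6410324 ≈ 2531.9, ∠ = arctan(2482/500) ≈ 78.61°
pole (s+50): 50 + j2482 → |·| = √(50²+2482²) = √6162824 ≈ 2482.5, ∠ = arctan(2482/50) ≈ 88.85°
pole (s+200): 200 + j2482 → |·| = √(200²+2482²) = √6200324 ≈ 2490, ∠ = arctan(2482/200) ≈ 85.39°
|G| = 100 · 6.2842e+06 / 6.1814e+06 ≈ 101.66
Gain = 20 log₁₀(101.66) ≈ 40.14 dB

40.1 dB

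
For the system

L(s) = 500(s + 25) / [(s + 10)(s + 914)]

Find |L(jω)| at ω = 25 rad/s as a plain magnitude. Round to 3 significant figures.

0.718

At s = jω = j25:
zero (s+25): 25 + j25 → |·| = √(25²+25²) = √1250 ≈ 35.355, ∠ = arctan(25/25) ≈ 45.00°
pole (s+10): 10 + j25 → |·| = √(10²+25²) = √725 ≈ 26.926, ∠ = arctan(25/10) ≈ 68.20°
pole (s+914): 914 + j25 → |·| = √(914²+25²) = √836021 ≈ 914.34, ∠ = arctan(25/914) ≈ 1.57°
|L| = 500 · 35.355 / 24620 ≈ 0.71801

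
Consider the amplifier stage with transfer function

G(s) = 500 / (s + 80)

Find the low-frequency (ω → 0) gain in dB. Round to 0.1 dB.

G(0) = 500 / (80) = 6.25
20 log₁₀(6.25) ≈ 15.92 dB

15.9 dB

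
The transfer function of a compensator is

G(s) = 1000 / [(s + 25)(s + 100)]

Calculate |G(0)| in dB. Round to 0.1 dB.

-8.0 dB

G(0) = 1000 / (25·100) = 0.4
20 log₁₀(0.4) ≈ -7.96 dB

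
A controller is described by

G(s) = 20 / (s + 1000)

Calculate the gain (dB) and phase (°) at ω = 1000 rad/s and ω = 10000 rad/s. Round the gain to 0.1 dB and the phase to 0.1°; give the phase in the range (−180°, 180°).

ω = 1000: -37.0 dB, -45.0°; ω = 10000: -54.0 dB, -84.3°

Substitute s = j1000:
Numerator: 20 = 20 + j0
Denominator: (j1000) + 1000 = 1000 + j1000
|N| = √(20² + 0²) ≈ 20, ∠N ≈ 0.00°
|D| = √(1000² + 1000²) ≈ 1414.2, ∠D ≈ 45.00°
|G| = 20 / 1414.2 ≈ 0.014142
Gain = 20 log₁₀(0.014142) ≈ -36.99 dB
∠G = 0.00° − 45.00° = -45.00°

Substitute s = j10000:
Numerator: 20 = 20 + j0
Denominator: (j10000) + 1000 = 1000 + j10000
|N| = √(20² + 0²) ≈ 20, ∠N ≈ 0.00°
|D| = √(1000² + 10000²) ≈ 10050, ∠D ≈ 84.29°
|G| = 20 / 10050 ≈ 0.00199
Gain = 20 log₁₀(0.00199) ≈ -54.02 dB
∠G = 0.00° − 84.29° = -84.29°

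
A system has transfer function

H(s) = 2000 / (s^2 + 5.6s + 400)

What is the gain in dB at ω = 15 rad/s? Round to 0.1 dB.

20.3 dB

At s = jω = j15:
quadratic: (j15)² + 5.6·j15 + 400 = 175 + j84 → |·| ≈ 194.12, ∠ ≈ 25.64°
|H| = 2000 / 194.12 ≈ 10.303
Gain = 20 log₁₀(10.303) ≈ 20.26 dB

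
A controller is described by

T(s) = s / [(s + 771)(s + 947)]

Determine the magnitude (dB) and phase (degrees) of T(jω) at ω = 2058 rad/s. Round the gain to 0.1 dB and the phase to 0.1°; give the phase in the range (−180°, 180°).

-67.7 dB, -44.8°

At s = jω = j2058:
zero at origin: s = j2058 → |·| = 2058, ∠ = 90.00°
pole (s+771): 771 + j2058 → |·| = √(771²+2058²) = √4829805 ≈ 2197.7, ∠ = arctan(2058/771) ≈ 69.46°
pole (s+947): 947 + j2058 → |·| = √(947²+2058²) = √5132173 ≈ 2265.4, ∠ = arctan(2058/947) ≈ 65.29°
|T| = 1 · 2058 / 4.9787e+06 ≈ 0.00041336
Gain = 20 log₁₀(0.00041336) ≈ -67.67 dB
∠T = 90.00° − 134.75° = -44.75°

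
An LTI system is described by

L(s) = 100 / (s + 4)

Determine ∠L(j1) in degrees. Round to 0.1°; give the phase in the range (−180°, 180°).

-14.0°

Substitute s = j1:
Numerator: 100 = 100 + j0
Denominator: (j1) + 4 = 4 + j1
|N| = √(100² + 0²) ≈ 100, ∠N ≈ 0.00°
|D| = √(4² + 1²) ≈ 4.1231, ∠D ≈ 14.04°
∠L = 0.00° − 14.04° = -14.04°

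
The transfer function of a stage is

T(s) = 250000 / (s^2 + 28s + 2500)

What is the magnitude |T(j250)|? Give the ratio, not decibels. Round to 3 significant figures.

4.14

At s = jω = j250:
quadratic: (j250)² + 28·j250 + 2500 = -60000 + j7000 → |·| ≈ 60407, ∠ ≈ 173.35°
|T| = 250000 / 60407 ≈ 4.1386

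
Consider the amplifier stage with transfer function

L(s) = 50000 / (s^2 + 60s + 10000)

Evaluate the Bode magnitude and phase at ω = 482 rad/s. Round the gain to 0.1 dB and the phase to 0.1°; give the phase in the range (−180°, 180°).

-13.0 dB, -172.6°

At s = jω = j482:
quadratic: (j482)² + 60·j482 + 10000 = -222324 + j28920 → |·| ≈ 2.242e+05, ∠ ≈ 172.59°
|L| = 50000 / 2.242e+05 ≈ 0.22302
Gain = 20 log₁₀(0.22302) ≈ -13.03 dB
∠L = 0.00° − 172.59° = -172.59°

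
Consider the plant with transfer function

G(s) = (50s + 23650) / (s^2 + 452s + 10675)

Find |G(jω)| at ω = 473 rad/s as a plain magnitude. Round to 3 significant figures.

Substitute s = j473:
Numerator: 50(j473) + 23650 = 23650 + j23650
Denominator: (j473)^2 + 452(j473) + 10675 = -213054 + j213796
|N| = √(23650² + 23650²) ≈ 33446, ∠N ≈ 45.00°
|D| = √(213054² + 213796²) ≈ 3.0183e+05, ∠D ≈ 134.90°
|G| = 33446 / 3.0183e+05 ≈ 0.11081

0.111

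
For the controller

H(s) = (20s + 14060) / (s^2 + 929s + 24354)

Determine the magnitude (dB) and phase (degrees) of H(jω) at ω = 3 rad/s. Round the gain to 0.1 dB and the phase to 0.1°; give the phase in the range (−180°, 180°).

Substitute s = j3:
Numerator: 20(j3) + 14060 = 14060 + j60
Denominator: (j3)^2 + 929(j3) + 24354 = 24345 + j2787
|N| = √(14060² + 60²) ≈ 14060, ∠N ≈ 0.24°
|D| = √(24345² + 2787²) ≈ 24504, ∠D ≈ 6.53°
|H| = 14060 / 24504 ≈ 0.57378
Gain = 20 log₁₀(0.57378) ≈ -4.83 dB
∠H = 0.24° − 6.53° = -6.29°

-4.8 dB, -6.3°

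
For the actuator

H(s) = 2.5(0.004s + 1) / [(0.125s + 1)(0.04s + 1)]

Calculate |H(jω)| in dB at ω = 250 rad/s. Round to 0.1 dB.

-39.0 dB

At ω = 250 rad/s:
zero (1 + j250·0.004) = 1 + j1 → |·| ≈ 1.4142, ∠ ≈ 45.00°
pole (1 + j250·0.125) = 1 + j31.25 → |·| ≈ 31.266, ∠ ≈ 88.17°
pole (1 + j250·0.04) = 1 + j10 → |·| ≈ 10.05, ∠ ≈ 84.29°
|H| = 2.5 · 1.4142 / (31.266 · 10.05) ≈ 0.011252
Gain = 20 log₁₀(0.011252) ≈ -38.98 dB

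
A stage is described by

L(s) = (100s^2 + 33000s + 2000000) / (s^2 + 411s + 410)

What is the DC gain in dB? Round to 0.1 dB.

L(0) = 2000000 / 410 ≈ 4878
20 log₁₀(4878) ≈ 73.76 dB

73.8 dB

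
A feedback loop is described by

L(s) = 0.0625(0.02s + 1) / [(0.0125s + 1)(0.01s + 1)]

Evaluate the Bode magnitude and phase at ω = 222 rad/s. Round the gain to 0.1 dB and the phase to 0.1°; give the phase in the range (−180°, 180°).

At ω = 222 rad/s:
zero (1 + j222·0.02) = 1 + j4.44 → |·| ≈ 4.5512, ∠ ≈ 77.31°
pole (1 + j222·0.0125) = 1 + j2.775 → |·| ≈ 2.9497, ∠ ≈ 70.18°
pole (1 + j222·0.01) = 1 + j2.22 → |·| ≈ 2.4348, ∠ ≈ 65.75°
|L| = 0.0625 · 4.5512 / (2.9497 · 2.4348) ≈ 0.039606
Gain = 20 log₁₀(0.039606) ≈ -28.04 dB
∠L = (77.31°) − (70.18° + 65.75°) = -58.62°

-28.0 dB, -58.6°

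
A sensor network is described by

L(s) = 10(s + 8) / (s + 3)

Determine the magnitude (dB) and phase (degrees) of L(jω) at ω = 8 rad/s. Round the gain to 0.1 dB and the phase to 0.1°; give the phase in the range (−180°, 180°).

22.4 dB, -24.4°

At s = jω = j8:
zero (s+8): 8 + j8 → |·| = √(8²+8²) = √128 ≈ 11.314, ∠ = arctan(8/8) ≈ 45.00°
pole (s+3): 3 + j8 → |·| = √(3²+8²) = √73 ≈ 8.544, ∠ = arctan(8/3) ≈ 69.44°
|L| = 10 · 11.314 / 8.544 ≈ 13.242
Gain = 20 log₁₀(13.242) ≈ 22.44 dB
∠L = 45.00° − 69.44° = -24.44°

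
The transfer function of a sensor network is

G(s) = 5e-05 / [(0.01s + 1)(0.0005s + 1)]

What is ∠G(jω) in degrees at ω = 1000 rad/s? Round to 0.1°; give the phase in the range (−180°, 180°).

At ω = 1000 rad/s:
pole (1 + j1000·0.01) = 1 + j10 → |·| ≈ 10.05, ∠ ≈ 84.29°
pole (1 + j1000·0.0005) = 1 + j0.5 → |·| ≈ 1.118, ∠ ≈ 26.57°
∠G = (0°) − (84.29° + 26.57°) = -110.86°

-110.9°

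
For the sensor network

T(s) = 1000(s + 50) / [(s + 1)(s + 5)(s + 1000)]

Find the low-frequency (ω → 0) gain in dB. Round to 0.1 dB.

T(0) = 1000·50 / (1·5·1000) = 10
20 log₁₀(10) ≈ 20.00 dB

20.0 dB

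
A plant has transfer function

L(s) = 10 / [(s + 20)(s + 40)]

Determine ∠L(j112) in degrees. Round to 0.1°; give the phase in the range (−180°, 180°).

At s = jω = j112:
pole (s+20): 20 + j112 → |·| = √(20²+112²) = √12944 ≈ 113.77, ∠ = arctan(112/20) ≈ 79.88°
pole (s+40): 40 + j112 → |·| = √(40²+112²) = √14144 ≈ 118.93, ∠ = arctan(112/40) ≈ 70.35°
∠L = 0.00° − 150.23° = -150.23°

-150.2°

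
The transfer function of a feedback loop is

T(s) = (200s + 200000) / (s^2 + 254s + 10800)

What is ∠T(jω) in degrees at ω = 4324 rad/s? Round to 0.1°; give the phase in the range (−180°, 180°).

-99.7°

Substitute s = j4324:
Numerator: 200(j4324) + 200000 = 200000 + j864800
Denominator: (j4324)^2 + 254(j4324) + 10800 = -18686176 + j1098296
|N| = √(200000² + 864800²) ≈ 8.8763e+05, ∠N ≈ 76.98°
|D| = √(18686176² + 1098296²) ≈ 1.8718e+07, ∠D ≈ 176.64°
∠T = 76.98° − 176.64° = -99.66°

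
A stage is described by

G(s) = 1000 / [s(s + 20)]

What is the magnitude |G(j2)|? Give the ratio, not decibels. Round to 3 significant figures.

24.9

At s = jω = j2:
pole (s+20): 20 + j2 → |·| = √(20²+2²) = √404 ≈ 20.1, ∠ = arctan(2/20) ≈ 5.71°
pole at origin: |s| = 2, ∠ = 90.00° (in denominator)
|G| = 1000 / 40.2 ≈ 24.876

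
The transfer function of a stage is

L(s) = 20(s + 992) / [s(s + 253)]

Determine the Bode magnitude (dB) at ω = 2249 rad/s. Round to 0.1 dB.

-40.3 dB

At s = jω = j2249:
zero (s+992): 992 + j2249 → |·| = √(992²+2249²) = √6042065 ≈ 2458.1, ∠ = arctan(2249/992) ≈ 66.20°
pole (s+253): 253 + j2249 → |·| = √(253²+2249²) = √5122010 ≈ 2263.2, ∠ = arctan(2249/253) ≈ 83.58°
pole at origin: |s| = 2249, ∠ = 90.00° (in denominator)
|L| = 20 · 2458.1 / 5.0899e+06 ≈ 0.0096587
Gain = 20 log₁₀(0.0096587) ≈ -40.30 dB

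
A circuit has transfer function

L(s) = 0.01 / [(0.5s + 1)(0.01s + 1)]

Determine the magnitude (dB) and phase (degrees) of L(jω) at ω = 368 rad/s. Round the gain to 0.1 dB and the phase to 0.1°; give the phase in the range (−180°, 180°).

-96.9 dB, -164.5°

At ω = 368 rad/s:
pole (1 + j368·0.5) = 1 + j184 → |·| ≈ 184, ∠ ≈ 89.69°
pole (1 + j368·0.01) = 1 + j3.68 → |·| ≈ 3.8134, ∠ ≈ 74.80°
|L| = 0.01 · 1 / (184 · 3.8134) ≈ 1.4252e-05
Gain = 20 log₁₀(1.4252e-05) ≈ -96.92 dB
∠L = (0°) − (89.69° + 74.80°) = -164.49°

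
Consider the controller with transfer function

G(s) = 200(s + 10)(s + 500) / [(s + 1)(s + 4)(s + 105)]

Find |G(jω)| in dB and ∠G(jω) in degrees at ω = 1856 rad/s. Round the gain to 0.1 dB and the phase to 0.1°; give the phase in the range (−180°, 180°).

-19.1 dB, -102.0°

At s = jω = j1856:
zero (s+10): 10 + j1856 → |·| = √(10²+1856²) = √3444836 ≈ 1856, ∠ = arctan(1856/10) ≈ 89.69°
zero (s+500): 500 + j1856 → |·| = √(500²+1856²) = √3694736 ≈ 1922.2, ∠ = arctan(1856/500) ≈ 74.92°
pole (s+1): 1 + j1856 → |·| = √(1²+1856²) = √3444737 ≈ 1856, ∠ = arctan(1856/1) ≈ 89.97°
pole (s+4): 4 + j1856 → |·| = √(4²+1856²) = √3444752 ≈ 1856, ∠ = arctan(1856/4) ≈ 89.88°
pole (s+105): 105 + j1856 → |·| = √(105²+1856²) = √3455761 ≈ 1859, ∠ = arctan(1856/105) ≈ 86.76°
|G| = 200 · 3.5676e+06 / 6.4038e+09 ≈ 0.11142
Gain = 20 log₁₀(0.11142) ≈ -19.06 dB
∠G = 164.61° − 266.61° = -102.00°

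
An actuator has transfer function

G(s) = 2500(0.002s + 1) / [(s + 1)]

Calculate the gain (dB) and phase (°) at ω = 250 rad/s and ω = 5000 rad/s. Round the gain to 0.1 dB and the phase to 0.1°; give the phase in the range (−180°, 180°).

At ω = 250 rad/s:
zero (1 + j250·0.002) = 1 + j0.5 → |·| ≈ 1.118, ∠ ≈ 26.57°
pole (1 + j250·1) = 1 + j250 → |·| ≈ 250, ∠ ≈ 89.77°
|G| = 2500 · 1.118 / (250) ≈ 11.18
Gain = 20 log₁₀(11.18) ≈ 20.97 dB
∠G = (26.57°) − (89.77°) = -63.20°

At ω = 5000 rad/s:
zero (1 + j5000·0.002) = 1 + j10 → |·| ≈ 10.05, ∠ ≈ 84.29°
pole (1 + j5000·1) = 1 + j5000 → |·| ≈ 5000, ∠ ≈ 89.99°
|G| = 2500 · 10.05 / (5000) ≈ 5.025
Gain = 20 log₁₀(5.025) ≈ 14.02 dB
∠G = (84.29°) − (89.99°) = -5.70°

ω = 250: 21.0 dB, -63.2°; ω = 5000: 14.0 dB, -5.7°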